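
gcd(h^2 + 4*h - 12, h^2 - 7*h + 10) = h - 2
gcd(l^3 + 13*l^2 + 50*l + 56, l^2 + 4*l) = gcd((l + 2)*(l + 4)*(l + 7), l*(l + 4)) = l + 4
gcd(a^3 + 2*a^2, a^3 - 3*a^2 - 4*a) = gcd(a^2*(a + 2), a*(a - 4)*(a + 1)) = a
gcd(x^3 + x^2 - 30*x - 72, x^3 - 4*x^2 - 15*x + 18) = x^2 - 3*x - 18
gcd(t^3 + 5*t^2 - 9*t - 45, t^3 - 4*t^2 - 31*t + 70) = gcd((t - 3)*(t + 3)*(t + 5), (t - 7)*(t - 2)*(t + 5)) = t + 5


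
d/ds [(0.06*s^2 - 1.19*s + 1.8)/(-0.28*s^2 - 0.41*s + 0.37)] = (-0.3578*s^2 + 1.0524*s + 0.2977)/(0.0784*s^4 + 0.2296*s^3 - 0.0391000000000001*s^2 - 0.3034*s + 0.1369)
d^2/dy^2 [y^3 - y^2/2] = 6*y - 1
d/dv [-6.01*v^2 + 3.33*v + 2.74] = 3.33 - 12.02*v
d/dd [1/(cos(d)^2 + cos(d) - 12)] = (2*cos(d) + 1)*sin(d)/(cos(d)^2 + cos(d) - 12)^2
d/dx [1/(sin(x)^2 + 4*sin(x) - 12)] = -2*(sin(x) + 2)*cos(x)/(sin(x)^2 + 4*sin(x) - 12)^2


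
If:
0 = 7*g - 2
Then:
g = 2/7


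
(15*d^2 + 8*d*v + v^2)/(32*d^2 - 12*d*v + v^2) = (15*d^2 + 8*d*v + v^2)/(32*d^2 - 12*d*v + v^2)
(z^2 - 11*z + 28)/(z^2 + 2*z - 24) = (z - 7)/(z + 6)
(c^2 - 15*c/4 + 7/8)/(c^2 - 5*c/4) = (8*c^2 - 30*c + 7)/(2*c*(4*c - 5))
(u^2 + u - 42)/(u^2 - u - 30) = (u + 7)/(u + 5)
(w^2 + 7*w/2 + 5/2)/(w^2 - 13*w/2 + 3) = (2*w^2 + 7*w + 5)/(2*w^2 - 13*w + 6)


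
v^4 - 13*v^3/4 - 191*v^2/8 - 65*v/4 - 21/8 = (v - 7)*(v + 1/4)*(v + 1/2)*(v + 3)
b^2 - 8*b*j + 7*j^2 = (b - 7*j)*(b - j)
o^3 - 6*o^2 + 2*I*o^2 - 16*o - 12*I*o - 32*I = (o - 8)*(o + 2)*(o + 2*I)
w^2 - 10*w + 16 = (w - 8)*(w - 2)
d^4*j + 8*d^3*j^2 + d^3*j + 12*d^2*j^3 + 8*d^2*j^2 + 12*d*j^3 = d*(d + 2*j)*(d + 6*j)*(d*j + j)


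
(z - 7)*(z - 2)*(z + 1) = z^3 - 8*z^2 + 5*z + 14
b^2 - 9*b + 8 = (b - 8)*(b - 1)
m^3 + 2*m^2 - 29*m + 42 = (m - 3)*(m - 2)*(m + 7)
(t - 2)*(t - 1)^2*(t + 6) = t^4 + 2*t^3 - 19*t^2 + 28*t - 12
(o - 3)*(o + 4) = o^2 + o - 12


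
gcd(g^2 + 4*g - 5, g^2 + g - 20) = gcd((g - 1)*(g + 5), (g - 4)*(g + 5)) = g + 5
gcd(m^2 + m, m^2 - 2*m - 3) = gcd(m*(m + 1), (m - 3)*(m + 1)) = m + 1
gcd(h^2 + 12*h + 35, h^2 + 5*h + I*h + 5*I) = h + 5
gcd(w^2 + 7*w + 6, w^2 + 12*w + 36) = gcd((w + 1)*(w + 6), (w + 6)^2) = w + 6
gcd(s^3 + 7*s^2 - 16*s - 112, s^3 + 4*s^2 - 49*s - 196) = s^2 + 11*s + 28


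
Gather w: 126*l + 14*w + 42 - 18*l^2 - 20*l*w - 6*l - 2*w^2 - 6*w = -18*l^2 + 120*l - 2*w^2 + w*(8 - 20*l) + 42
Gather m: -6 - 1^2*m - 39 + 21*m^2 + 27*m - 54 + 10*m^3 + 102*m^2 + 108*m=10*m^3 + 123*m^2 + 134*m - 99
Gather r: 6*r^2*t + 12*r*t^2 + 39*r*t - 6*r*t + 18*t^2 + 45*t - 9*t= 6*r^2*t + r*(12*t^2 + 33*t) + 18*t^2 + 36*t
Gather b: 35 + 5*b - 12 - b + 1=4*b + 24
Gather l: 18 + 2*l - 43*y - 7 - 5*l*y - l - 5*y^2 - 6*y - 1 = l*(1 - 5*y) - 5*y^2 - 49*y + 10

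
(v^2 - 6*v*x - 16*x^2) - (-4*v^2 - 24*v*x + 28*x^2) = 5*v^2 + 18*v*x - 44*x^2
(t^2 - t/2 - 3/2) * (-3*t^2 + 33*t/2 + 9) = -3*t^4 + 18*t^3 + 21*t^2/4 - 117*t/4 - 27/2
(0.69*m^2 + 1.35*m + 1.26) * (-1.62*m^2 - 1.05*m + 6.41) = -1.1178*m^4 - 2.9115*m^3 + 0.964199999999999*m^2 + 7.3305*m + 8.0766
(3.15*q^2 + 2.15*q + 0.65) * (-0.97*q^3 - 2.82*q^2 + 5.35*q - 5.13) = -3.0555*q^5 - 10.9685*q^4 + 10.159*q^3 - 6.49*q^2 - 7.552*q - 3.3345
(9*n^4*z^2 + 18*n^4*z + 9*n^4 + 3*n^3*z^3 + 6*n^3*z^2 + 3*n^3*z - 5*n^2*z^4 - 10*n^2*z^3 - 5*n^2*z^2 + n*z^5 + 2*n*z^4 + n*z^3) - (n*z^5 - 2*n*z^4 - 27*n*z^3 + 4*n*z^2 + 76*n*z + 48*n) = 9*n^4*z^2 + 18*n^4*z + 9*n^4 + 3*n^3*z^3 + 6*n^3*z^2 + 3*n^3*z - 5*n^2*z^4 - 10*n^2*z^3 - 5*n^2*z^2 + 4*n*z^4 + 28*n*z^3 - 4*n*z^2 - 76*n*z - 48*n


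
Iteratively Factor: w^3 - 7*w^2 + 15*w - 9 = (w - 3)*(w^2 - 4*w + 3) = (w - 3)*(w - 1)*(w - 3)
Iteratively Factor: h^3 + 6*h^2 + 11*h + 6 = (h + 1)*(h^2 + 5*h + 6) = (h + 1)*(h + 2)*(h + 3)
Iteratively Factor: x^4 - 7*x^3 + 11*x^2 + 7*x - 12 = (x - 1)*(x^3 - 6*x^2 + 5*x + 12) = (x - 1)*(x + 1)*(x^2 - 7*x + 12) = (x - 3)*(x - 1)*(x + 1)*(x - 4)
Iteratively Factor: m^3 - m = (m)*(m^2 - 1) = m*(m + 1)*(m - 1)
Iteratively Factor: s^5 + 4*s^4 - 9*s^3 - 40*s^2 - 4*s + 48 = (s + 2)*(s^4 + 2*s^3 - 13*s^2 - 14*s + 24) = (s + 2)*(s + 4)*(s^3 - 2*s^2 - 5*s + 6) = (s + 2)^2*(s + 4)*(s^2 - 4*s + 3) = (s - 3)*(s + 2)^2*(s + 4)*(s - 1)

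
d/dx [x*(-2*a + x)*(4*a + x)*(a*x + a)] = a*(-16*a^2*x - 8*a^2 + 6*a*x^2 + 4*a*x + 4*x^3 + 3*x^2)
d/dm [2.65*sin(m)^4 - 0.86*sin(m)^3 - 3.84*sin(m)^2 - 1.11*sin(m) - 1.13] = (10.6*sin(m)^3 - 2.58*sin(m)^2 - 7.68*sin(m) - 1.11)*cos(m)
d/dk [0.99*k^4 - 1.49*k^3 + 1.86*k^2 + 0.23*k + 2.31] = 3.96*k^3 - 4.47*k^2 + 3.72*k + 0.23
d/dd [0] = 0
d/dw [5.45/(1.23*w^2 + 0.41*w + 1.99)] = (-13.407*w - 2.2345)/(1.23*w^2 + 0.41*w + 1.99)^2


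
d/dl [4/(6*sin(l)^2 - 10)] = -24*sin(2*l)/(3*cos(2*l) + 7)^2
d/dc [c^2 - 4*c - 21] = 2*c - 4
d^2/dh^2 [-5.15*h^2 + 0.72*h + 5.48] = -10.3000000000000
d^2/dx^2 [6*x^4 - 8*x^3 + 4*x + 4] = 24*x*(3*x - 2)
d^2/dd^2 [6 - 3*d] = 0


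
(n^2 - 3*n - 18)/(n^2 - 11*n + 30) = (n + 3)/(n - 5)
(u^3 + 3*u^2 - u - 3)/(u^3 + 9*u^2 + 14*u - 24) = (u^2 + 4*u + 3)/(u^2 + 10*u + 24)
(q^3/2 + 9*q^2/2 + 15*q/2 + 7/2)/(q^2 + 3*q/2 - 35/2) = (q^3 + 9*q^2 + 15*q + 7)/(2*q^2 + 3*q - 35)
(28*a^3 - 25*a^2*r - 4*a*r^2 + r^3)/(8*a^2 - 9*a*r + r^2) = (-28*a^2 - 3*a*r + r^2)/(-8*a + r)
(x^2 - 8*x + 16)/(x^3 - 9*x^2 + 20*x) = (x - 4)/(x*(x - 5))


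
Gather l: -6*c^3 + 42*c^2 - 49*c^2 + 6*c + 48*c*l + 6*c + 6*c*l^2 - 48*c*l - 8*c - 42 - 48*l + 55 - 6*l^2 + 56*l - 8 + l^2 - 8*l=-6*c^3 - 7*c^2 + 4*c + l^2*(6*c - 5) + 5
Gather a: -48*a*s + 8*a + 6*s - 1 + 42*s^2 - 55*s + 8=a*(8 - 48*s) + 42*s^2 - 49*s + 7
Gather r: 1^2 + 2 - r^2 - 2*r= -r^2 - 2*r + 3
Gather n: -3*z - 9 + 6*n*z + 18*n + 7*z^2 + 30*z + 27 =n*(6*z + 18) + 7*z^2 + 27*z + 18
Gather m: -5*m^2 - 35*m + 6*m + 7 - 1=-5*m^2 - 29*m + 6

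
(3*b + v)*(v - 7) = 3*b*v - 21*b + v^2 - 7*v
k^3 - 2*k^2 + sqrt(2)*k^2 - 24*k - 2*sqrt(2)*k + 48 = (k - 2)*(k - 3*sqrt(2))*(k + 4*sqrt(2))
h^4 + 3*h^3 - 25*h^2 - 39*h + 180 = (h - 3)^2*(h + 4)*(h + 5)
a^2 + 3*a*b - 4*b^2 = (a - b)*(a + 4*b)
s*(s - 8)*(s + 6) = s^3 - 2*s^2 - 48*s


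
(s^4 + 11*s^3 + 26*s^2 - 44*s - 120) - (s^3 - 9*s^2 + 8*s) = s^4 + 10*s^3 + 35*s^2 - 52*s - 120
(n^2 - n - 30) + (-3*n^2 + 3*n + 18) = -2*n^2 + 2*n - 12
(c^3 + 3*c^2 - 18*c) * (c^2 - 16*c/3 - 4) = c^5 - 7*c^4/3 - 38*c^3 + 84*c^2 + 72*c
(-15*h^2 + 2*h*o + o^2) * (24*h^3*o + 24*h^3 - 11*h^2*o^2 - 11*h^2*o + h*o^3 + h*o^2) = -360*h^5*o - 360*h^5 + 213*h^4*o^2 + 213*h^4*o - 13*h^3*o^3 - 13*h^3*o^2 - 9*h^2*o^4 - 9*h^2*o^3 + h*o^5 + h*o^4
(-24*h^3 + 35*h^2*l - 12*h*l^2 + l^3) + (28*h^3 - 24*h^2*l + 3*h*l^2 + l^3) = 4*h^3 + 11*h^2*l - 9*h*l^2 + 2*l^3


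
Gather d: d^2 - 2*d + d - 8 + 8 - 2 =d^2 - d - 2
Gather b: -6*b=-6*b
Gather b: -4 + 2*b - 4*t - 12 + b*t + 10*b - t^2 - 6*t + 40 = b*(t + 12) - t^2 - 10*t + 24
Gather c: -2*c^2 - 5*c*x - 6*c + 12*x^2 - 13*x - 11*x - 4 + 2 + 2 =-2*c^2 + c*(-5*x - 6) + 12*x^2 - 24*x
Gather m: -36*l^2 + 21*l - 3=-36*l^2 + 21*l - 3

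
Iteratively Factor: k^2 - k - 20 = (k + 4)*(k - 5)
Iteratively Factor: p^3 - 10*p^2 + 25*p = (p - 5)*(p^2 - 5*p) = p*(p - 5)*(p - 5)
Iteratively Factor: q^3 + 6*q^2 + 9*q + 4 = (q + 4)*(q^2 + 2*q + 1) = (q + 1)*(q + 4)*(q + 1)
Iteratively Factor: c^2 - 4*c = (c - 4)*(c)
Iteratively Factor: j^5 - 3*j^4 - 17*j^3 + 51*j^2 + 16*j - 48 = (j - 4)*(j^4 + j^3 - 13*j^2 - j + 12) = (j - 4)*(j - 3)*(j^3 + 4*j^2 - j - 4) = (j - 4)*(j - 3)*(j - 1)*(j^2 + 5*j + 4) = (j - 4)*(j - 3)*(j - 1)*(j + 4)*(j + 1)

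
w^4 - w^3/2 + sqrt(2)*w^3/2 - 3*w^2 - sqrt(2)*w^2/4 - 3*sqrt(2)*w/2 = w*(w - 2)*(w + 3/2)*(w + sqrt(2)/2)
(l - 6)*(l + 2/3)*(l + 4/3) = l^3 - 4*l^2 - 100*l/9 - 16/3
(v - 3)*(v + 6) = v^2 + 3*v - 18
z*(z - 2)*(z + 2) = z^3 - 4*z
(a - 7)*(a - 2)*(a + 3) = a^3 - 6*a^2 - 13*a + 42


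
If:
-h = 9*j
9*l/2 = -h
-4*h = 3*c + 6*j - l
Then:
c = 16*l/3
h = -9*l/2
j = l/2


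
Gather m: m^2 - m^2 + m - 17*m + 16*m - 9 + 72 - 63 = 0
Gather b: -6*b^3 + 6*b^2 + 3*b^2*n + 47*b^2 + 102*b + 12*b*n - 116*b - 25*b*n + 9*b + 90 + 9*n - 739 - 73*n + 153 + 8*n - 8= -6*b^3 + b^2*(3*n + 53) + b*(-13*n - 5) - 56*n - 504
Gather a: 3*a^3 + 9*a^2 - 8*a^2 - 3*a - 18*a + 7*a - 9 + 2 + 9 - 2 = 3*a^3 + a^2 - 14*a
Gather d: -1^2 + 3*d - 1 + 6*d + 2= 9*d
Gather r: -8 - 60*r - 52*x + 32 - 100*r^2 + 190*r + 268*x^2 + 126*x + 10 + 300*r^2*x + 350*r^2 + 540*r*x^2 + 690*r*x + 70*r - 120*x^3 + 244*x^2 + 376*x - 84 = r^2*(300*x + 250) + r*(540*x^2 + 690*x + 200) - 120*x^3 + 512*x^2 + 450*x - 50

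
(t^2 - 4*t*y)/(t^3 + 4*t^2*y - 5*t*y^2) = (t - 4*y)/(t^2 + 4*t*y - 5*y^2)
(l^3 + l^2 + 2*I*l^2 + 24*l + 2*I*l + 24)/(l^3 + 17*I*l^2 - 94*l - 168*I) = (l^2 + l*(1 - 4*I) - 4*I)/(l^2 + 11*I*l - 28)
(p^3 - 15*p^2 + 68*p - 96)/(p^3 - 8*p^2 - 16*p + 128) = (p - 3)/(p + 4)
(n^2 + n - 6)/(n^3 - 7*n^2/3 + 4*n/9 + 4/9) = 9*(n + 3)/(9*n^2 - 3*n - 2)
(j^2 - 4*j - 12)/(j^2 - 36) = (j + 2)/(j + 6)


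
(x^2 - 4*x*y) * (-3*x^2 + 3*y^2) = -3*x^4 + 12*x^3*y + 3*x^2*y^2 - 12*x*y^3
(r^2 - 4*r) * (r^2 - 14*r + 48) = r^4 - 18*r^3 + 104*r^2 - 192*r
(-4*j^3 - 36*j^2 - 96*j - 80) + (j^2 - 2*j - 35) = -4*j^3 - 35*j^2 - 98*j - 115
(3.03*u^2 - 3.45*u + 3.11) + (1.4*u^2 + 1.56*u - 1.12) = 4.43*u^2 - 1.89*u + 1.99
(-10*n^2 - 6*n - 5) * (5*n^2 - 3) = -50*n^4 - 30*n^3 + 5*n^2 + 18*n + 15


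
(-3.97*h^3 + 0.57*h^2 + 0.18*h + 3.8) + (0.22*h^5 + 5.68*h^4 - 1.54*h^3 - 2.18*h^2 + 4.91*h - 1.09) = 0.22*h^5 + 5.68*h^4 - 5.51*h^3 - 1.61*h^2 + 5.09*h + 2.71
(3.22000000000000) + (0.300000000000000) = 3.52000000000000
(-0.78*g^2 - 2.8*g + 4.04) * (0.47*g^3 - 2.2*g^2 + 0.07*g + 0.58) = -0.3666*g^5 + 0.4*g^4 + 8.0042*g^3 - 9.5364*g^2 - 1.3412*g + 2.3432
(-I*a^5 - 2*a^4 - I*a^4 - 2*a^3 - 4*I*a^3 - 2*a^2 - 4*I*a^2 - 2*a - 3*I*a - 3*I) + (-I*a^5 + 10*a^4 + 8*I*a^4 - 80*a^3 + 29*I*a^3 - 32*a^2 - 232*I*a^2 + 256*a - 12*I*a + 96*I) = -2*I*a^5 + 8*a^4 + 7*I*a^4 - 82*a^3 + 25*I*a^3 - 34*a^2 - 236*I*a^2 + 254*a - 15*I*a + 93*I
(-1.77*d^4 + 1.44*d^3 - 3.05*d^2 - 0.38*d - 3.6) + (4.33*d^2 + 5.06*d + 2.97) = -1.77*d^4 + 1.44*d^3 + 1.28*d^2 + 4.68*d - 0.63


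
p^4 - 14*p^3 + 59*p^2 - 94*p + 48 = (p - 8)*(p - 3)*(p - 2)*(p - 1)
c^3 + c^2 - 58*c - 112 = (c - 8)*(c + 2)*(c + 7)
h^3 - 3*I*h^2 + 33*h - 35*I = (h - 7*I)*(h - I)*(h + 5*I)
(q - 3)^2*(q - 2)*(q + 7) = q^4 - q^3 - 35*q^2 + 129*q - 126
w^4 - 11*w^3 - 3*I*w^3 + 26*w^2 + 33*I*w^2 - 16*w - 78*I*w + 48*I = (w - 8)*(w - 2)*(w - 1)*(w - 3*I)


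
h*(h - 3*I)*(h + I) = h^3 - 2*I*h^2 + 3*h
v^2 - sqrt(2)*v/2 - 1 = (v - sqrt(2))*(v + sqrt(2)/2)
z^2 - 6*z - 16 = (z - 8)*(z + 2)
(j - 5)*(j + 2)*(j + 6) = j^3 + 3*j^2 - 28*j - 60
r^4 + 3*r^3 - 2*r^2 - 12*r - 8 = (r - 2)*(r + 1)*(r + 2)^2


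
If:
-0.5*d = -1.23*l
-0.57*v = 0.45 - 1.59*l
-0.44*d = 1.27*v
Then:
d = 0.53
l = 0.22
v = -0.18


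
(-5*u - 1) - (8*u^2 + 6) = -8*u^2 - 5*u - 7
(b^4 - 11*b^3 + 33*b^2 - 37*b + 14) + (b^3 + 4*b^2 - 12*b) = b^4 - 10*b^3 + 37*b^2 - 49*b + 14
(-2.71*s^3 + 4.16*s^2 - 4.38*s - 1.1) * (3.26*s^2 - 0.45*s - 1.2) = -8.8346*s^5 + 14.7811*s^4 - 12.8988*s^3 - 6.607*s^2 + 5.751*s + 1.32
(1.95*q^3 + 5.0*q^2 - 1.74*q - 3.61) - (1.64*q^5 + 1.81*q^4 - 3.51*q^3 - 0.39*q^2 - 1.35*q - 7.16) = -1.64*q^5 - 1.81*q^4 + 5.46*q^3 + 5.39*q^2 - 0.39*q + 3.55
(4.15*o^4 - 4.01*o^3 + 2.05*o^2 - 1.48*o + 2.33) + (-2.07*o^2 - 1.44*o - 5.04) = 4.15*o^4 - 4.01*o^3 - 0.02*o^2 - 2.92*o - 2.71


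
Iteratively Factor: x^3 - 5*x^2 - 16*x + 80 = (x - 5)*(x^2 - 16) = (x - 5)*(x - 4)*(x + 4)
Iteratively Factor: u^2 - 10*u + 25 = (u - 5)*(u - 5)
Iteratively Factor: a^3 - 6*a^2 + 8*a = (a)*(a^2 - 6*a + 8) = a*(a - 2)*(a - 4)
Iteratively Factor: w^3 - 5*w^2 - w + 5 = (w + 1)*(w^2 - 6*w + 5) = (w - 1)*(w + 1)*(w - 5)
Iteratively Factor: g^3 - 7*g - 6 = (g - 3)*(g^2 + 3*g + 2) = (g - 3)*(g + 2)*(g + 1)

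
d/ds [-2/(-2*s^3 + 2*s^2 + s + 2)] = 2*(-6*s^2 + 4*s + 1)/(-2*s^3 + 2*s^2 + s + 2)^2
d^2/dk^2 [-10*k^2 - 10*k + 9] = -20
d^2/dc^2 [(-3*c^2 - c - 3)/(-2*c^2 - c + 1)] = 2*(-2*c^3 + 54*c^2 + 24*c + 13)/(8*c^6 + 12*c^5 - 6*c^4 - 11*c^3 + 3*c^2 + 3*c - 1)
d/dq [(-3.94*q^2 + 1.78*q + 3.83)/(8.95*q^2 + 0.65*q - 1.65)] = (-18.492*q^2 - 55.555*q - 5.4265)/(80.1025*q^4 + 11.635*q^3 - 29.1125*q^2 - 2.145*q + 2.7225)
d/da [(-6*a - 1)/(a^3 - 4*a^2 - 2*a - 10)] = (12*a^3 - 21*a^2 - 8*a + 58)/(a^6 - 8*a^5 + 12*a^4 - 4*a^3 + 84*a^2 + 40*a + 100)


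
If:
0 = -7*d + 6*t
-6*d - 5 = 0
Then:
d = -5/6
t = -35/36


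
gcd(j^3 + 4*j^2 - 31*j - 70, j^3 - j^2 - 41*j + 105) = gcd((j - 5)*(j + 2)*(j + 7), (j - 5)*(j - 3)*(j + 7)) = j^2 + 2*j - 35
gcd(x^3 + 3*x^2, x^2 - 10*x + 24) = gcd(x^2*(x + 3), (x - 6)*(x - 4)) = 1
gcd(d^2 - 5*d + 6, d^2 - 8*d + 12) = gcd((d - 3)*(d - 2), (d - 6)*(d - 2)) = d - 2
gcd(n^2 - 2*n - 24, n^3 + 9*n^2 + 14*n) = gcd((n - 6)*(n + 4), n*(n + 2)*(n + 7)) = 1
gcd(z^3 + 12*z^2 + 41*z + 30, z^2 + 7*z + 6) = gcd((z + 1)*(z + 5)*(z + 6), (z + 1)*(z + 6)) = z^2 + 7*z + 6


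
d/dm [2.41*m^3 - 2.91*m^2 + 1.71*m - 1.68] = 7.23*m^2 - 5.82*m + 1.71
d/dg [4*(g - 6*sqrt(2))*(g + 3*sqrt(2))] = 8*g - 12*sqrt(2)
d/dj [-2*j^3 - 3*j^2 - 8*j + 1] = -6*j^2 - 6*j - 8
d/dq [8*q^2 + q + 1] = 16*q + 1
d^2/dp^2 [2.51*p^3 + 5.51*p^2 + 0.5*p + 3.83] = 15.06*p + 11.02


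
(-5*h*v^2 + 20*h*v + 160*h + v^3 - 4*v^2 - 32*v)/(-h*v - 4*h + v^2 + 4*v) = (-5*h*v + 40*h + v^2 - 8*v)/(-h + v)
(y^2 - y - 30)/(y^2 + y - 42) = (y + 5)/(y + 7)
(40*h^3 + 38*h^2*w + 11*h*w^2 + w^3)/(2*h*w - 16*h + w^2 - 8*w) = (20*h^2 + 9*h*w + w^2)/(w - 8)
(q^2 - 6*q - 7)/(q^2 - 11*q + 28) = (q + 1)/(q - 4)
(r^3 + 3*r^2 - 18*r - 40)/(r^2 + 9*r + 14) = (r^2 + r - 20)/(r + 7)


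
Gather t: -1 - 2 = -3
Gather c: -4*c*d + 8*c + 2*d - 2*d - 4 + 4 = c*(8 - 4*d)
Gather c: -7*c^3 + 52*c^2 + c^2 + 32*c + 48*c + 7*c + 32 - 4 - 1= -7*c^3 + 53*c^2 + 87*c + 27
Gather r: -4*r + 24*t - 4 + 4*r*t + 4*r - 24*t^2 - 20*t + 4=4*r*t - 24*t^2 + 4*t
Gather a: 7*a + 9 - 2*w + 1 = 7*a - 2*w + 10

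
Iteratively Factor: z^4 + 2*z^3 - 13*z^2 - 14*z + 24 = (z + 4)*(z^3 - 2*z^2 - 5*z + 6) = (z + 2)*(z + 4)*(z^2 - 4*z + 3) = (z - 1)*(z + 2)*(z + 4)*(z - 3)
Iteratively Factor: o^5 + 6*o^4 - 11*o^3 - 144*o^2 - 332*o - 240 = (o + 4)*(o^4 + 2*o^3 - 19*o^2 - 68*o - 60) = (o - 5)*(o + 4)*(o^3 + 7*o^2 + 16*o + 12) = (o - 5)*(o + 3)*(o + 4)*(o^2 + 4*o + 4) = (o - 5)*(o + 2)*(o + 3)*(o + 4)*(o + 2)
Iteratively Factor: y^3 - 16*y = (y - 4)*(y^2 + 4*y) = (y - 4)*(y + 4)*(y)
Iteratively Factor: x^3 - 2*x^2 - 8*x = (x - 4)*(x^2 + 2*x) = x*(x - 4)*(x + 2)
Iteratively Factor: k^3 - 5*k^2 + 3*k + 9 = (k + 1)*(k^2 - 6*k + 9) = (k - 3)*(k + 1)*(k - 3)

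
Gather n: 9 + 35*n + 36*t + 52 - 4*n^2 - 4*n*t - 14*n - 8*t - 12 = -4*n^2 + n*(21 - 4*t) + 28*t + 49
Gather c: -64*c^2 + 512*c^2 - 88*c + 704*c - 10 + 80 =448*c^2 + 616*c + 70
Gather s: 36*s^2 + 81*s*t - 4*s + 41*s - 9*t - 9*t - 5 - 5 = 36*s^2 + s*(81*t + 37) - 18*t - 10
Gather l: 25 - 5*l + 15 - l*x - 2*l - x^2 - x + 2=l*(-x - 7) - x^2 - x + 42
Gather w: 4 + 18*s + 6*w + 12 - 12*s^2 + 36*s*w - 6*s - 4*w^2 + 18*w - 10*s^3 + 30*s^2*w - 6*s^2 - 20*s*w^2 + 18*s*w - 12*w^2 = -10*s^3 - 18*s^2 + 12*s + w^2*(-20*s - 16) + w*(30*s^2 + 54*s + 24) + 16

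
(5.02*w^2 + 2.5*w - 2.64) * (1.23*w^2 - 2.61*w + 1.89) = 6.1746*w^4 - 10.0272*w^3 - 0.284400000000002*w^2 + 11.6154*w - 4.9896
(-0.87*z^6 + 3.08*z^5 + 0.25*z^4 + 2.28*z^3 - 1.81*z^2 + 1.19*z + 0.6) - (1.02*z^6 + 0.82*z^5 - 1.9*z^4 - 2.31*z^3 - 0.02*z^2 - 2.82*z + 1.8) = -1.89*z^6 + 2.26*z^5 + 2.15*z^4 + 4.59*z^3 - 1.79*z^2 + 4.01*z - 1.2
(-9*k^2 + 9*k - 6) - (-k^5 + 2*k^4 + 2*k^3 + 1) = k^5 - 2*k^4 - 2*k^3 - 9*k^2 + 9*k - 7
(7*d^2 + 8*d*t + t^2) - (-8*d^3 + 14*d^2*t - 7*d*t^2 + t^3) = 8*d^3 - 14*d^2*t + 7*d^2 + 7*d*t^2 + 8*d*t - t^3 + t^2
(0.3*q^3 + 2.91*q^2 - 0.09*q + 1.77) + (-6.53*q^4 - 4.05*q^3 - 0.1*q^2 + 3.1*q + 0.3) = -6.53*q^4 - 3.75*q^3 + 2.81*q^2 + 3.01*q + 2.07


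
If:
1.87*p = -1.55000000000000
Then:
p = -0.83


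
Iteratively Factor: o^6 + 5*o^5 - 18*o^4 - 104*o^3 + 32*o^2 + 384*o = (o - 2)*(o^5 + 7*o^4 - 4*o^3 - 112*o^2 - 192*o) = (o - 2)*(o + 4)*(o^4 + 3*o^3 - 16*o^2 - 48*o) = (o - 4)*(o - 2)*(o + 4)*(o^3 + 7*o^2 + 12*o) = (o - 4)*(o - 2)*(o + 3)*(o + 4)*(o^2 + 4*o) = (o - 4)*(o - 2)*(o + 3)*(o + 4)^2*(o)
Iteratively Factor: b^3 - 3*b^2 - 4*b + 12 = (b - 3)*(b^2 - 4) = (b - 3)*(b - 2)*(b + 2)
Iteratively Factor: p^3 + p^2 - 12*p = (p)*(p^2 + p - 12) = p*(p - 3)*(p + 4)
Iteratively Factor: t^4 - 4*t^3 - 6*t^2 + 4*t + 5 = (t - 5)*(t^3 + t^2 - t - 1) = (t - 5)*(t - 1)*(t^2 + 2*t + 1) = (t - 5)*(t - 1)*(t + 1)*(t + 1)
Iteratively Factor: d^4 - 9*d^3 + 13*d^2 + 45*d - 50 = (d - 5)*(d^3 - 4*d^2 - 7*d + 10) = (d - 5)*(d - 1)*(d^2 - 3*d - 10) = (d - 5)*(d - 1)*(d + 2)*(d - 5)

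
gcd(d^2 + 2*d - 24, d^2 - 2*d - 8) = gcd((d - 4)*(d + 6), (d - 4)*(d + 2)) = d - 4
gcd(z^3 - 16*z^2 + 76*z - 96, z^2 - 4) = z - 2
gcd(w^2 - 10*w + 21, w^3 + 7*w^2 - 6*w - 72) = w - 3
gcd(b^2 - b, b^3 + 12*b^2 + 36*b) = b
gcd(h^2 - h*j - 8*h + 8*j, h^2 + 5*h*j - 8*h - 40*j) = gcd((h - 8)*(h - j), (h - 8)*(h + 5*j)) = h - 8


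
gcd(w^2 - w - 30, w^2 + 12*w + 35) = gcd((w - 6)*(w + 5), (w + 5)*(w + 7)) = w + 5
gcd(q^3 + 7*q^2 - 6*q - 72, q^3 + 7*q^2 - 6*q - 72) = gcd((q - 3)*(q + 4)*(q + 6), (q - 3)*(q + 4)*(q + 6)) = q^3 + 7*q^2 - 6*q - 72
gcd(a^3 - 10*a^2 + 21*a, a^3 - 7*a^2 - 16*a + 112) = a - 7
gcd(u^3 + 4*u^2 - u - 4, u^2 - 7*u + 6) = u - 1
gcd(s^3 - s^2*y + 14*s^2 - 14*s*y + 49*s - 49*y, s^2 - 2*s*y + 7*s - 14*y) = s + 7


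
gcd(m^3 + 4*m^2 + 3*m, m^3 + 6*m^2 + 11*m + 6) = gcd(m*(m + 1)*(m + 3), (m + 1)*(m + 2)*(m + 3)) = m^2 + 4*m + 3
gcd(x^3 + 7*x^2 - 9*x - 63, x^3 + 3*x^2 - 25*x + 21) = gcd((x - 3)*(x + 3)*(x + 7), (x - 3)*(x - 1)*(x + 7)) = x^2 + 4*x - 21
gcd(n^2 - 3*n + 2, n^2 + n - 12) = 1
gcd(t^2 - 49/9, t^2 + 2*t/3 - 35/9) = t + 7/3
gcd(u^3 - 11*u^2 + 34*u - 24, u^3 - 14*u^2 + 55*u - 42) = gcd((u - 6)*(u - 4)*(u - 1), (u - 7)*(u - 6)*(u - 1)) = u^2 - 7*u + 6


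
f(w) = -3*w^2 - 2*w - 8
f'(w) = -6*w - 2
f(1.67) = -19.71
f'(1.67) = -12.02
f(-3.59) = -39.48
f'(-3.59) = 19.54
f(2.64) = -34.19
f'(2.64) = -17.84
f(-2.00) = -16.00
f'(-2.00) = 10.00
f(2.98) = -40.60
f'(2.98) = -19.88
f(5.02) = -93.64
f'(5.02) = -32.12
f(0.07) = -8.15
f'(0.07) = -2.42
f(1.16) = -14.36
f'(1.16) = -8.96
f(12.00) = -464.00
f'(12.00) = -74.00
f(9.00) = -269.00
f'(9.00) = -56.00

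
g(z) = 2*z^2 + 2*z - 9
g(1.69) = 0.09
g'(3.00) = 14.00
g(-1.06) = -8.87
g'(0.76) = 5.04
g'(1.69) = 8.76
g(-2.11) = -4.32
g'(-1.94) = -5.76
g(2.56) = 9.23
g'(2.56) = 12.24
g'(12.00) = 50.00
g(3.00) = 15.00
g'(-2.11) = -6.44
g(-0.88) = -9.21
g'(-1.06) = -2.24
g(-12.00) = 255.00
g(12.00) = 303.00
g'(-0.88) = -1.52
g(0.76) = -6.32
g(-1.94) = -5.35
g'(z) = 4*z + 2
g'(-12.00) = -46.00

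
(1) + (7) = 8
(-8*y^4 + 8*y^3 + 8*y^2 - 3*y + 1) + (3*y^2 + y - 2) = -8*y^4 + 8*y^3 + 11*y^2 - 2*y - 1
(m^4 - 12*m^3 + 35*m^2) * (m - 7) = m^5 - 19*m^4 + 119*m^3 - 245*m^2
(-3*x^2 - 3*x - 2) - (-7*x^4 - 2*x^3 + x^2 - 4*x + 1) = 7*x^4 + 2*x^3 - 4*x^2 + x - 3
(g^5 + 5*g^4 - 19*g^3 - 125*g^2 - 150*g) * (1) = g^5 + 5*g^4 - 19*g^3 - 125*g^2 - 150*g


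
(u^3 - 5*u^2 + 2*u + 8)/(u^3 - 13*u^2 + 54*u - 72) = (u^2 - u - 2)/(u^2 - 9*u + 18)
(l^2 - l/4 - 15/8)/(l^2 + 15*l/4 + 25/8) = (2*l - 3)/(2*l + 5)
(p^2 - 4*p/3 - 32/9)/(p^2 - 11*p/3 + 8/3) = (p + 4/3)/(p - 1)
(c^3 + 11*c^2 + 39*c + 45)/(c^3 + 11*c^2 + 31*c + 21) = (c^2 + 8*c + 15)/(c^2 + 8*c + 7)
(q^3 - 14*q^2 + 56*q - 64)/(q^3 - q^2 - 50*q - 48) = (q^2 - 6*q + 8)/(q^2 + 7*q + 6)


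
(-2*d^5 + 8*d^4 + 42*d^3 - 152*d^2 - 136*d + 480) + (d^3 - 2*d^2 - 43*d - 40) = -2*d^5 + 8*d^4 + 43*d^3 - 154*d^2 - 179*d + 440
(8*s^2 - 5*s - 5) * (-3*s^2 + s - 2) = -24*s^4 + 23*s^3 - 6*s^2 + 5*s + 10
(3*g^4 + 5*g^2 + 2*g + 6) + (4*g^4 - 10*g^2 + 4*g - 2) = 7*g^4 - 5*g^2 + 6*g + 4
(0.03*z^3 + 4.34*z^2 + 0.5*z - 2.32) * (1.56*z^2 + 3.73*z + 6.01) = 0.0468*z^5 + 6.8823*z^4 + 17.1485*z^3 + 24.3292*z^2 - 5.6486*z - 13.9432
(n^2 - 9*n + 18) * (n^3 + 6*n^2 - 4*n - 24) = n^5 - 3*n^4 - 40*n^3 + 120*n^2 + 144*n - 432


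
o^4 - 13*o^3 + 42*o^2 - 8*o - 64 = (o - 8)*(o - 4)*(o - 2)*(o + 1)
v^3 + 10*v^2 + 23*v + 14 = (v + 1)*(v + 2)*(v + 7)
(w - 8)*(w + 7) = w^2 - w - 56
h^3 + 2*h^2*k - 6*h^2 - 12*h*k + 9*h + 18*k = (h - 3)^2*(h + 2*k)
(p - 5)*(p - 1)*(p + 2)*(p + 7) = p^4 + 3*p^3 - 35*p^2 - 39*p + 70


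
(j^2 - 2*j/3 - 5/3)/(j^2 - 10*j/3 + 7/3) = (3*j^2 - 2*j - 5)/(3*j^2 - 10*j + 7)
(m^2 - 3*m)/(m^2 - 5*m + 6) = m/(m - 2)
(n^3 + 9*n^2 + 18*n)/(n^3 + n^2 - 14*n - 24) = n*(n + 6)/(n^2 - 2*n - 8)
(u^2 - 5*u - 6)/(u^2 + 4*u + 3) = (u - 6)/(u + 3)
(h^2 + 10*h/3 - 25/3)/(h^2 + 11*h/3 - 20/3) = (3*h - 5)/(3*h - 4)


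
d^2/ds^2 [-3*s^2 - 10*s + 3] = -6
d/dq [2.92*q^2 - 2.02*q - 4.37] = 5.84*q - 2.02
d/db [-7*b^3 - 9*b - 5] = -21*b^2 - 9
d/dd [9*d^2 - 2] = 18*d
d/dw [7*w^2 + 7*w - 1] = 14*w + 7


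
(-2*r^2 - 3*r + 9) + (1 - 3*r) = -2*r^2 - 6*r + 10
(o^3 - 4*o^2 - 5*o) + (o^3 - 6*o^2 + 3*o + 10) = 2*o^3 - 10*o^2 - 2*o + 10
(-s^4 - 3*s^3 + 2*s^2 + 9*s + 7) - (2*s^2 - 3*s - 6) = -s^4 - 3*s^3 + 12*s + 13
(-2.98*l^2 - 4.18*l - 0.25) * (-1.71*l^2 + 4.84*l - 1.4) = 5.0958*l^4 - 7.2754*l^3 - 15.6317*l^2 + 4.642*l + 0.35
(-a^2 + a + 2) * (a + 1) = -a^3 + 3*a + 2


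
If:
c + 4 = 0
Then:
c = -4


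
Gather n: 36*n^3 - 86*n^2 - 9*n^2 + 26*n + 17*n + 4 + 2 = 36*n^3 - 95*n^2 + 43*n + 6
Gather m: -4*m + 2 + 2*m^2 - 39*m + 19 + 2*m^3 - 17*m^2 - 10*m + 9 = 2*m^3 - 15*m^2 - 53*m + 30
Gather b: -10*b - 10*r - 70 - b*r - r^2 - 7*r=b*(-r - 10) - r^2 - 17*r - 70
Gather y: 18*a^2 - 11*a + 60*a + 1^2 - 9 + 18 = 18*a^2 + 49*a + 10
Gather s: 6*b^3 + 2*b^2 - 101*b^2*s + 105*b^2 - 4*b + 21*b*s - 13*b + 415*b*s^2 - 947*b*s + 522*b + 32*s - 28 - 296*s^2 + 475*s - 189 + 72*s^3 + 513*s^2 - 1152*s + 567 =6*b^3 + 107*b^2 + 505*b + 72*s^3 + s^2*(415*b + 217) + s*(-101*b^2 - 926*b - 645) + 350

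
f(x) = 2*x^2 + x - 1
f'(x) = 4*x + 1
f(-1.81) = 3.74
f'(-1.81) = -6.24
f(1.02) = 2.10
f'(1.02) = 5.08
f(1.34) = 3.93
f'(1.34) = 6.36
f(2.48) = 13.78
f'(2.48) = 10.92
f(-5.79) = 60.26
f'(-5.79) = -22.16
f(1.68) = 6.32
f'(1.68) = 7.72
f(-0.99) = -0.03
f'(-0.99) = -2.96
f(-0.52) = -0.98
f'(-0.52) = -1.08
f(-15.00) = 434.00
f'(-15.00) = -59.00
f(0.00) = -1.00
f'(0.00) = 1.00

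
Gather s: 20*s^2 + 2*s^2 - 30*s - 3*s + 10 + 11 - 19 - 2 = 22*s^2 - 33*s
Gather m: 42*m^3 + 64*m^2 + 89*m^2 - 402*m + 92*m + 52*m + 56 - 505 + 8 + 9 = 42*m^3 + 153*m^2 - 258*m - 432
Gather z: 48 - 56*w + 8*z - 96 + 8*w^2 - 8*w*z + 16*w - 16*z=8*w^2 - 40*w + z*(-8*w - 8) - 48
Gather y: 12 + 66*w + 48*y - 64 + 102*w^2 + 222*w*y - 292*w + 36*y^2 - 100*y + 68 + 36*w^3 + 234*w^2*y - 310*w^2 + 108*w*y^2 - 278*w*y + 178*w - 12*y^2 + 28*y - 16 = 36*w^3 - 208*w^2 - 48*w + y^2*(108*w + 24) + y*(234*w^2 - 56*w - 24)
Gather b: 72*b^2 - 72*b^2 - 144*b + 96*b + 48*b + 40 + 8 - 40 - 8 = 0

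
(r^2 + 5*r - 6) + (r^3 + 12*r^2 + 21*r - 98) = r^3 + 13*r^2 + 26*r - 104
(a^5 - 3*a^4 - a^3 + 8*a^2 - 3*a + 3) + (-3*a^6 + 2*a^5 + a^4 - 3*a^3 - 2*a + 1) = -3*a^6 + 3*a^5 - 2*a^4 - 4*a^3 + 8*a^2 - 5*a + 4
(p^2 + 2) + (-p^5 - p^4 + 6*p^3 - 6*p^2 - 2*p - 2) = -p^5 - p^4 + 6*p^3 - 5*p^2 - 2*p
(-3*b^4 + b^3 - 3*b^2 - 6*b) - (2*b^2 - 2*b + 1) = -3*b^4 + b^3 - 5*b^2 - 4*b - 1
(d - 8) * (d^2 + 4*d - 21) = d^3 - 4*d^2 - 53*d + 168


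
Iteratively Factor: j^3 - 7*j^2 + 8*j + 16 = (j - 4)*(j^2 - 3*j - 4) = (j - 4)*(j + 1)*(j - 4)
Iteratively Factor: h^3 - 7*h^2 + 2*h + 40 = (h + 2)*(h^2 - 9*h + 20) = (h - 4)*(h + 2)*(h - 5)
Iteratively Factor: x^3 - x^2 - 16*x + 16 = (x - 1)*(x^2 - 16) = (x - 4)*(x - 1)*(x + 4)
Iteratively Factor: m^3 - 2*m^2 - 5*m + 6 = (m - 3)*(m^2 + m - 2) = (m - 3)*(m + 2)*(m - 1)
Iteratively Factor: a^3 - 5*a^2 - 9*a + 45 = (a - 3)*(a^2 - 2*a - 15) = (a - 3)*(a + 3)*(a - 5)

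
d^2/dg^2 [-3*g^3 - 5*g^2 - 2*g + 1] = -18*g - 10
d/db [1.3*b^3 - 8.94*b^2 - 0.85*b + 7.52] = 3.9*b^2 - 17.88*b - 0.85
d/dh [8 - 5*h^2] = -10*h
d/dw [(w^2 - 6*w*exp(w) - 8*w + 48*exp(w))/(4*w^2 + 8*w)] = (-3*w^3*exp(w) + 21*w^2*exp(w) + 5*w^2 - 48*exp(w))/(2*w^2*(w^2 + 4*w + 4))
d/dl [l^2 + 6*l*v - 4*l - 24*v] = 2*l + 6*v - 4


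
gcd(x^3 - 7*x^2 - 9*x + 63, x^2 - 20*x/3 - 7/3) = x - 7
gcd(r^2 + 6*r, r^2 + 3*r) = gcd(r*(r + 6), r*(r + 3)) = r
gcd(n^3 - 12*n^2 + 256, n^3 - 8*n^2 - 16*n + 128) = n^2 - 4*n - 32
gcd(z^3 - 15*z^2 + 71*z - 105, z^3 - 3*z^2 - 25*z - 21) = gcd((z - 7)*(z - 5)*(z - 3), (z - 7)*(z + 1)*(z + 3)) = z - 7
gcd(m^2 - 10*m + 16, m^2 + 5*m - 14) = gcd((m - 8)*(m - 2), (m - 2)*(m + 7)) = m - 2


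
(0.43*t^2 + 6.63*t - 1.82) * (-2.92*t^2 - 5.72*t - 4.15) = -1.2556*t^4 - 21.8192*t^3 - 34.3937*t^2 - 17.1041*t + 7.553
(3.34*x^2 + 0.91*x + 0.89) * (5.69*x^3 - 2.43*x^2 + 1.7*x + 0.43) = 19.0046*x^5 - 2.9383*x^4 + 8.5308*x^3 + 0.8205*x^2 + 1.9043*x + 0.3827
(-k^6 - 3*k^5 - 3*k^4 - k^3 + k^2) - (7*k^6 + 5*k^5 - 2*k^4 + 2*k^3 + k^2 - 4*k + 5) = -8*k^6 - 8*k^5 - k^4 - 3*k^3 + 4*k - 5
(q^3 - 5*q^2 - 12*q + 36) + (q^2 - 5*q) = q^3 - 4*q^2 - 17*q + 36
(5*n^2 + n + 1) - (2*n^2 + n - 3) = 3*n^2 + 4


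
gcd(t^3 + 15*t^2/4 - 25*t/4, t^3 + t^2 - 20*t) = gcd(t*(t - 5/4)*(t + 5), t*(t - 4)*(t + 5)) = t^2 + 5*t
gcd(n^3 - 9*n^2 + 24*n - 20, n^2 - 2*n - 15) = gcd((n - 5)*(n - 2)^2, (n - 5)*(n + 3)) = n - 5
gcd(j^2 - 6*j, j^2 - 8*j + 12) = j - 6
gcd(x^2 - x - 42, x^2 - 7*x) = x - 7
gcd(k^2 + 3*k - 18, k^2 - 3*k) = k - 3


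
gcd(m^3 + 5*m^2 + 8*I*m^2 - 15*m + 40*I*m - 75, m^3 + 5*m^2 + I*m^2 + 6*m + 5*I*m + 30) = m^2 + m*(5 + 3*I) + 15*I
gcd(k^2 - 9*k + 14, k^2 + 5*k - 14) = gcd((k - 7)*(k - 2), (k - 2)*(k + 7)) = k - 2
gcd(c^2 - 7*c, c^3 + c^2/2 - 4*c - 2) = 1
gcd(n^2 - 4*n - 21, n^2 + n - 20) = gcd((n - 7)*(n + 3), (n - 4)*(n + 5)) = 1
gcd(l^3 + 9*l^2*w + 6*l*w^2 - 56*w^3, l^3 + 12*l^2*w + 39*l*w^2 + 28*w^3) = l^2 + 11*l*w + 28*w^2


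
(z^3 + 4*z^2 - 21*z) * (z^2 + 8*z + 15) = z^5 + 12*z^4 + 26*z^3 - 108*z^2 - 315*z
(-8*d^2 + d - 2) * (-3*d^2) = 24*d^4 - 3*d^3 + 6*d^2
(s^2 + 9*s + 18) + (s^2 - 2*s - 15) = 2*s^2 + 7*s + 3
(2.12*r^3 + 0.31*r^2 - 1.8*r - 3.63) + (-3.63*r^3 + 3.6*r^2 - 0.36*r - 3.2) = -1.51*r^3 + 3.91*r^2 - 2.16*r - 6.83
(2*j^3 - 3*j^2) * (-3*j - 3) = -6*j^4 + 3*j^3 + 9*j^2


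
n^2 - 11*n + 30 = (n - 6)*(n - 5)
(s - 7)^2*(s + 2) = s^3 - 12*s^2 + 21*s + 98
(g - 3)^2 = g^2 - 6*g + 9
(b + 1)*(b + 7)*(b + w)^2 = b^4 + 2*b^3*w + 8*b^3 + b^2*w^2 + 16*b^2*w + 7*b^2 + 8*b*w^2 + 14*b*w + 7*w^2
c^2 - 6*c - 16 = (c - 8)*(c + 2)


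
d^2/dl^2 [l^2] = 2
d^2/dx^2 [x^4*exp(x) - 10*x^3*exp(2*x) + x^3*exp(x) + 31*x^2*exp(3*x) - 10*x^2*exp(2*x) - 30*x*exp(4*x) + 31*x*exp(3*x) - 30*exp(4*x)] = (x^4 - 40*x^3*exp(x) + 9*x^3 + 279*x^2*exp(2*x) - 160*x^2*exp(x) + 18*x^2 - 480*x*exp(3*x) + 651*x*exp(2*x) - 140*x*exp(x) + 6*x - 720*exp(3*x) + 248*exp(2*x) - 20*exp(x))*exp(x)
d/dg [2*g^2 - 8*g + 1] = 4*g - 8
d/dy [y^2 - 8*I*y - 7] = 2*y - 8*I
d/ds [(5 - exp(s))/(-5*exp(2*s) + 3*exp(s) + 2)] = (-(exp(s) - 5)*(10*exp(s) - 3) + 5*exp(2*s) - 3*exp(s) - 2)*exp(s)/(-5*exp(2*s) + 3*exp(s) + 2)^2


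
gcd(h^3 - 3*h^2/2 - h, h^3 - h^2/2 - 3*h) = h^2 - 2*h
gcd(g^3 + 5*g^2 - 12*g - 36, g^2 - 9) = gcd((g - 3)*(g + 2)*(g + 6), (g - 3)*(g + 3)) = g - 3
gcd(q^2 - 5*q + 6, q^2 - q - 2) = q - 2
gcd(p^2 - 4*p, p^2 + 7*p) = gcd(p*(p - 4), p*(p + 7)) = p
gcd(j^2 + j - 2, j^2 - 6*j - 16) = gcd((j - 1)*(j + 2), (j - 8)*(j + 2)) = j + 2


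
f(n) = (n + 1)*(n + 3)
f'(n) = 2*n + 4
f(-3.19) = 0.42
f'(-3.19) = -2.38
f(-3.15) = 0.32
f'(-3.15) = -2.30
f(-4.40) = 4.76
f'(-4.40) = -4.80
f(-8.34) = 39.20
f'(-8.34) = -12.68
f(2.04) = 15.32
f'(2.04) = 8.08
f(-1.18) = -0.33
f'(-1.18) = 1.64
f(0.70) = 6.29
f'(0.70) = 5.40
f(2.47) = 18.98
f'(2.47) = 8.94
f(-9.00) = 48.00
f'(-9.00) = -14.00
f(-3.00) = 0.00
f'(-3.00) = -2.00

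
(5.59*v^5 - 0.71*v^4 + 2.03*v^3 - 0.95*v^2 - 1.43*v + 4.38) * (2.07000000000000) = 11.5713*v^5 - 1.4697*v^4 + 4.2021*v^3 - 1.9665*v^2 - 2.9601*v + 9.0666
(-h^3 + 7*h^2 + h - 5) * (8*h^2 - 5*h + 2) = -8*h^5 + 61*h^4 - 29*h^3 - 31*h^2 + 27*h - 10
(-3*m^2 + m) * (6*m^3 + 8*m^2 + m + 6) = -18*m^5 - 18*m^4 + 5*m^3 - 17*m^2 + 6*m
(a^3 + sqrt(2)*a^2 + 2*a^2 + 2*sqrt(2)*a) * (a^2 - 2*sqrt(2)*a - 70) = a^5 - sqrt(2)*a^4 + 2*a^4 - 74*a^3 - 2*sqrt(2)*a^3 - 148*a^2 - 70*sqrt(2)*a^2 - 140*sqrt(2)*a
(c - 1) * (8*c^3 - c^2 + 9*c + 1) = 8*c^4 - 9*c^3 + 10*c^2 - 8*c - 1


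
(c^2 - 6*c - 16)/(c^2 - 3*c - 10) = (c - 8)/(c - 5)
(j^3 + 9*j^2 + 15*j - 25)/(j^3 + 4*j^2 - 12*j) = (j^3 + 9*j^2 + 15*j - 25)/(j*(j^2 + 4*j - 12))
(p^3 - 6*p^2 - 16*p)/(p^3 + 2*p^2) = (p - 8)/p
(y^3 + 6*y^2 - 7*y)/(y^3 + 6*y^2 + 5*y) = (y^2 + 6*y - 7)/(y^2 + 6*y + 5)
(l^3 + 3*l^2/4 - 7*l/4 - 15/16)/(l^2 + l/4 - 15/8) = l + 1/2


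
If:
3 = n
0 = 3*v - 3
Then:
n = 3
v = 1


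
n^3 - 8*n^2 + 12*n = n*(n - 6)*(n - 2)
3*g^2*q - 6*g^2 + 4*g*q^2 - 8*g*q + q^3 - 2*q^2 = (g + q)*(3*g + q)*(q - 2)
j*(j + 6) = j^2 + 6*j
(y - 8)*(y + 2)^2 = y^3 - 4*y^2 - 28*y - 32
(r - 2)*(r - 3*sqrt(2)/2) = r^2 - 3*sqrt(2)*r/2 - 2*r + 3*sqrt(2)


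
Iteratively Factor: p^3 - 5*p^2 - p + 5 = (p - 5)*(p^2 - 1) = (p - 5)*(p - 1)*(p + 1)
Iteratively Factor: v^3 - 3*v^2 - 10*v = (v - 5)*(v^2 + 2*v) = v*(v - 5)*(v + 2)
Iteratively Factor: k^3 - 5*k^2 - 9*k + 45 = (k - 5)*(k^2 - 9) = (k - 5)*(k - 3)*(k + 3)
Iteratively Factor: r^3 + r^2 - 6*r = (r - 2)*(r^2 + 3*r) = (r - 2)*(r + 3)*(r)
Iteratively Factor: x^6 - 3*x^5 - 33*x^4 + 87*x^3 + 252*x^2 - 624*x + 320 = (x - 1)*(x^5 - 2*x^4 - 35*x^3 + 52*x^2 + 304*x - 320) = (x - 5)*(x - 1)*(x^4 + 3*x^3 - 20*x^2 - 48*x + 64) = (x - 5)*(x - 1)*(x + 4)*(x^3 - x^2 - 16*x + 16) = (x - 5)*(x - 1)*(x + 4)^2*(x^2 - 5*x + 4) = (x - 5)*(x - 1)^2*(x + 4)^2*(x - 4)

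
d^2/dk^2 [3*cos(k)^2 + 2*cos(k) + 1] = -2*cos(k) - 6*cos(2*k)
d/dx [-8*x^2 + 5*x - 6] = 5 - 16*x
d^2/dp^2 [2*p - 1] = 0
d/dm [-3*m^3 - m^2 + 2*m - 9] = -9*m^2 - 2*m + 2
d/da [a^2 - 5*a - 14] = 2*a - 5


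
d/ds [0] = 0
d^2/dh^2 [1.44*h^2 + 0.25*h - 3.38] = 2.88000000000000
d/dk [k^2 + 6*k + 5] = 2*k + 6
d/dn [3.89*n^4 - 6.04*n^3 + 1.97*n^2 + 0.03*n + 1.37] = 15.56*n^3 - 18.12*n^2 + 3.94*n + 0.03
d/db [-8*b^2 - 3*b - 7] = -16*b - 3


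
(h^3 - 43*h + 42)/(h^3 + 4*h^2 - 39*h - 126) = (h - 1)/(h + 3)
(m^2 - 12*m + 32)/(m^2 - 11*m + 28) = (m - 8)/(m - 7)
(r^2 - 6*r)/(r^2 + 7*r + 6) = r*(r - 6)/(r^2 + 7*r + 6)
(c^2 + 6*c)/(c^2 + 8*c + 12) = c/(c + 2)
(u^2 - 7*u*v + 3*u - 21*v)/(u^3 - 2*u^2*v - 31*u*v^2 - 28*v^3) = (u + 3)/(u^2 + 5*u*v + 4*v^2)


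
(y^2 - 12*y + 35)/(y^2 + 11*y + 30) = (y^2 - 12*y + 35)/(y^2 + 11*y + 30)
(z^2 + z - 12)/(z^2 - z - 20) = (z - 3)/(z - 5)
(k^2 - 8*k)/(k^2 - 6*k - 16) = k/(k + 2)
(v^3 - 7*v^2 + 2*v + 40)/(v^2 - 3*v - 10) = v - 4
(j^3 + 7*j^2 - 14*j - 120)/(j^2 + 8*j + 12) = (j^2 + j - 20)/(j + 2)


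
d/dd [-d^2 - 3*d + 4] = -2*d - 3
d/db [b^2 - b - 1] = 2*b - 1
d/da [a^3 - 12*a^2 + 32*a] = 3*a^2 - 24*a + 32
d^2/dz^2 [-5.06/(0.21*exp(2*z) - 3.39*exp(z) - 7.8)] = (5.06*(0.42*exp(z) - 3.39)*(0.84*exp(z) - 6.78)*exp(z) + (4.2504*exp(z) - 17.1534)*(-0.21*exp(2*z) + 3.39*exp(z) + 7.8))*exp(z)/(-0.21*exp(2*z) + 3.39*exp(z) + 7.8)^3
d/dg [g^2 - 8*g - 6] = 2*g - 8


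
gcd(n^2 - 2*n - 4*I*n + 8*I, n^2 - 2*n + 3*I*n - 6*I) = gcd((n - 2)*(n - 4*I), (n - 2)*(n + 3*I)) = n - 2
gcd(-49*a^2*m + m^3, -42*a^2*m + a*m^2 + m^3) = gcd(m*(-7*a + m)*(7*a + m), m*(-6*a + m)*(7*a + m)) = 7*a*m + m^2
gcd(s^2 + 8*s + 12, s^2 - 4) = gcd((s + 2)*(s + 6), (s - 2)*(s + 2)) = s + 2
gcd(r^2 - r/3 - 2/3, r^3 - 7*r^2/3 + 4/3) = r^2 - r/3 - 2/3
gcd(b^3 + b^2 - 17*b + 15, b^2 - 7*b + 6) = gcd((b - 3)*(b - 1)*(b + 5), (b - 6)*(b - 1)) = b - 1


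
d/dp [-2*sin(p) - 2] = -2*cos(p)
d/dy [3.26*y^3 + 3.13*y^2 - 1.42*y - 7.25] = 9.78*y^2 + 6.26*y - 1.42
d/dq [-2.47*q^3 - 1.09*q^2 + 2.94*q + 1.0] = -7.41*q^2 - 2.18*q + 2.94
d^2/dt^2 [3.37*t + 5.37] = 0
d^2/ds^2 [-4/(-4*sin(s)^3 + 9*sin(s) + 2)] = 12*(-6*(4*sin(s)^2 - 3)^2*cos(s)^2 + (12*sin(s)^2 - 11)*(6*sin(s) + sin(3*s) + 2)*sin(s))/(6*sin(s) + sin(3*s) + 2)^3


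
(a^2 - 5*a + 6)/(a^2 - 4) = (a - 3)/(a + 2)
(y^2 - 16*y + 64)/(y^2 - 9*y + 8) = (y - 8)/(y - 1)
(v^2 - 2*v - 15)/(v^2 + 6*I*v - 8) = (v^2 - 2*v - 15)/(v^2 + 6*I*v - 8)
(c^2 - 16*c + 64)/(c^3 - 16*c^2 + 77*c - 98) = (c^2 - 16*c + 64)/(c^3 - 16*c^2 + 77*c - 98)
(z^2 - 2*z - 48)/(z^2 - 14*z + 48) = (z + 6)/(z - 6)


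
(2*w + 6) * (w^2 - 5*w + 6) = 2*w^3 - 4*w^2 - 18*w + 36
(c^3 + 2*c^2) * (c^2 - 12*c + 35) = c^5 - 10*c^4 + 11*c^3 + 70*c^2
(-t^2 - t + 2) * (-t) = t^3 + t^2 - 2*t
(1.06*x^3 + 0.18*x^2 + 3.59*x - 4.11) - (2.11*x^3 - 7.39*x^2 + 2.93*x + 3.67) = -1.05*x^3 + 7.57*x^2 + 0.66*x - 7.78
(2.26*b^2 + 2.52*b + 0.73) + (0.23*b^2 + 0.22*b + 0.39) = 2.49*b^2 + 2.74*b + 1.12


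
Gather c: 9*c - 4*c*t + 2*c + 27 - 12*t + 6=c*(11 - 4*t) - 12*t + 33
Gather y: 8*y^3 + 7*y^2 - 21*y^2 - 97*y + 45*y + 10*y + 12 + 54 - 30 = 8*y^3 - 14*y^2 - 42*y + 36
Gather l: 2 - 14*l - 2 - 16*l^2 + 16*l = -16*l^2 + 2*l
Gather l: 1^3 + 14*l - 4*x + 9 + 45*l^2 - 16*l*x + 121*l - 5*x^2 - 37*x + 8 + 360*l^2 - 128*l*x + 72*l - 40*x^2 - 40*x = 405*l^2 + l*(207 - 144*x) - 45*x^2 - 81*x + 18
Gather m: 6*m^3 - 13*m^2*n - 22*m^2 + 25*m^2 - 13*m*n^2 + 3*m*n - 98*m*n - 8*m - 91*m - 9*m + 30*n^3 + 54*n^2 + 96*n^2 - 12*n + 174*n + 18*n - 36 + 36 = 6*m^3 + m^2*(3 - 13*n) + m*(-13*n^2 - 95*n - 108) + 30*n^3 + 150*n^2 + 180*n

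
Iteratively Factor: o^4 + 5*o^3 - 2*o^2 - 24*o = (o)*(o^3 + 5*o^2 - 2*o - 24) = o*(o + 3)*(o^2 + 2*o - 8) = o*(o - 2)*(o + 3)*(o + 4)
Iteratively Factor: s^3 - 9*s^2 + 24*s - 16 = (s - 1)*(s^2 - 8*s + 16) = (s - 4)*(s - 1)*(s - 4)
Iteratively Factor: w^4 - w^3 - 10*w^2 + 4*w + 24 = (w + 2)*(w^3 - 3*w^2 - 4*w + 12) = (w - 3)*(w + 2)*(w^2 - 4) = (w - 3)*(w + 2)^2*(w - 2)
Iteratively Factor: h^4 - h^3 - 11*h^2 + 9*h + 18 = (h + 1)*(h^3 - 2*h^2 - 9*h + 18) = (h + 1)*(h + 3)*(h^2 - 5*h + 6) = (h - 2)*(h + 1)*(h + 3)*(h - 3)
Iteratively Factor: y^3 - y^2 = (y - 1)*(y^2) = y*(y - 1)*(y)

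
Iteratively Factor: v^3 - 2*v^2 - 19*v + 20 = (v + 4)*(v^2 - 6*v + 5) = (v - 5)*(v + 4)*(v - 1)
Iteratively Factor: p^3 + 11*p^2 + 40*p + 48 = (p + 4)*(p^2 + 7*p + 12) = (p + 4)^2*(p + 3)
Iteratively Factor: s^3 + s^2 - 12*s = (s)*(s^2 + s - 12) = s*(s + 4)*(s - 3)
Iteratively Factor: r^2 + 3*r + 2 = (r + 2)*(r + 1)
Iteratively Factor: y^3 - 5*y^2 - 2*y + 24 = (y + 2)*(y^2 - 7*y + 12) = (y - 3)*(y + 2)*(y - 4)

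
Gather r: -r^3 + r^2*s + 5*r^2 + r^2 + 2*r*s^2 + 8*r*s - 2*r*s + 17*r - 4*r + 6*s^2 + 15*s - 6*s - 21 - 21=-r^3 + r^2*(s + 6) + r*(2*s^2 + 6*s + 13) + 6*s^2 + 9*s - 42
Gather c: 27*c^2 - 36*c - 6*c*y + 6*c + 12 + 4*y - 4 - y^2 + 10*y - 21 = 27*c^2 + c*(-6*y - 30) - y^2 + 14*y - 13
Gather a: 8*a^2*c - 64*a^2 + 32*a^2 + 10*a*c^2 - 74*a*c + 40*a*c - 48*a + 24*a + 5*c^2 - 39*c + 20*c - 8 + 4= a^2*(8*c - 32) + a*(10*c^2 - 34*c - 24) + 5*c^2 - 19*c - 4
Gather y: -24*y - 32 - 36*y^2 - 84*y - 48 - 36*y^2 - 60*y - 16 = -72*y^2 - 168*y - 96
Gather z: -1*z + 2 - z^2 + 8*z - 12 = -z^2 + 7*z - 10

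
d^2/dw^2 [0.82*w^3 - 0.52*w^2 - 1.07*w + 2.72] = 4.92*w - 1.04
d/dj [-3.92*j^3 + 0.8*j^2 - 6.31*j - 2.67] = -11.76*j^2 + 1.6*j - 6.31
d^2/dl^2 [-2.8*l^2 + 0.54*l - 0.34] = -5.60000000000000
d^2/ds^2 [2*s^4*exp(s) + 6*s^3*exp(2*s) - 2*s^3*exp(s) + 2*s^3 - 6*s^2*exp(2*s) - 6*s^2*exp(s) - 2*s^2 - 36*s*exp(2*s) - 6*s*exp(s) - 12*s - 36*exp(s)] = 2*s^4*exp(s) + 24*s^3*exp(2*s) + 14*s^3*exp(s) + 48*s^2*exp(2*s) + 6*s^2*exp(s) - 156*s*exp(2*s) - 42*s*exp(s) + 12*s - 156*exp(2*s) - 60*exp(s) - 4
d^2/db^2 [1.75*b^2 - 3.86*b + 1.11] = 3.50000000000000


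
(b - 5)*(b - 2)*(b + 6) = b^3 - b^2 - 32*b + 60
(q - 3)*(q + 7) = q^2 + 4*q - 21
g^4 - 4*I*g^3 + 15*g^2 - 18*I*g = g*(g - 6*I)*(g - I)*(g + 3*I)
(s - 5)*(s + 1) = s^2 - 4*s - 5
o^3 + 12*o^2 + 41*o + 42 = (o + 2)*(o + 3)*(o + 7)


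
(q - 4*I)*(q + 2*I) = q^2 - 2*I*q + 8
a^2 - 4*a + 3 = (a - 3)*(a - 1)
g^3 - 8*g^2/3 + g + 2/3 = (g - 2)*(g - 1)*(g + 1/3)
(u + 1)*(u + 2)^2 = u^3 + 5*u^2 + 8*u + 4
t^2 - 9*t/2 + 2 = (t - 4)*(t - 1/2)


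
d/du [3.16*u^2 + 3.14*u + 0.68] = 6.32*u + 3.14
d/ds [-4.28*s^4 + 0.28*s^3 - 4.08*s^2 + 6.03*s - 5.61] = -17.12*s^3 + 0.84*s^2 - 8.16*s + 6.03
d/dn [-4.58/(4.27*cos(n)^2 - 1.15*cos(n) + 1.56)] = (5.267 - 39.1132*cos(n))*sin(n)/(4.27*cos(n)^2 - 1.15*cos(n) + 1.56)^2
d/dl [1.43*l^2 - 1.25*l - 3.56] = 2.86*l - 1.25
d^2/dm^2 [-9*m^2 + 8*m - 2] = -18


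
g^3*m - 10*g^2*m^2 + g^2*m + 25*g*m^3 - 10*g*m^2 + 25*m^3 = (g - 5*m)^2*(g*m + m)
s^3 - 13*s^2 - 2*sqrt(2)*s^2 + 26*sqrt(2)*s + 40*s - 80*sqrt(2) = (s - 8)*(s - 5)*(s - 2*sqrt(2))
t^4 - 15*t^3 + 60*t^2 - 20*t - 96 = (t - 8)*(t - 6)*(t - 2)*(t + 1)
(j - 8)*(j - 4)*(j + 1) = j^3 - 11*j^2 + 20*j + 32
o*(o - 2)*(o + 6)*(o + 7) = o^4 + 11*o^3 + 16*o^2 - 84*o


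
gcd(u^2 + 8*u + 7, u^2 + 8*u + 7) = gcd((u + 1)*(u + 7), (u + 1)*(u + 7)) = u^2 + 8*u + 7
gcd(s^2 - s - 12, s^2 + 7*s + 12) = s + 3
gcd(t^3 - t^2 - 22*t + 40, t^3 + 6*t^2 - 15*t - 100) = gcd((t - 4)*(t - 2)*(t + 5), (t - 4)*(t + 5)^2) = t^2 + t - 20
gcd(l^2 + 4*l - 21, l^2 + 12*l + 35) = l + 7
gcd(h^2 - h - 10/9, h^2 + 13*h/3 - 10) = h - 5/3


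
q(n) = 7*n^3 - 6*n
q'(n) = 21*n^2 - 6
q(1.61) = 19.55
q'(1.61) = 48.43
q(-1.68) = -23.11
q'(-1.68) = 53.27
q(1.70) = 24.19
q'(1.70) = 54.69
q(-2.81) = -138.46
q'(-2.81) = 159.82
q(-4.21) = -497.07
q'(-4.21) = 366.21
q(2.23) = 64.25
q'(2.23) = 98.43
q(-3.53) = -286.73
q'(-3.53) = 255.68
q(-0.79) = 1.29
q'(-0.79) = 7.11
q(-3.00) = -171.00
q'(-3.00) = 183.00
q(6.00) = 1476.00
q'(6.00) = 750.00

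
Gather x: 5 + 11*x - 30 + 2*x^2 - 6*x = 2*x^2 + 5*x - 25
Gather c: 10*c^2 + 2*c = 10*c^2 + 2*c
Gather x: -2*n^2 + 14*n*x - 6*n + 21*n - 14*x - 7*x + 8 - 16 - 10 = -2*n^2 + 15*n + x*(14*n - 21) - 18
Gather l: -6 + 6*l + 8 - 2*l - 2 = 4*l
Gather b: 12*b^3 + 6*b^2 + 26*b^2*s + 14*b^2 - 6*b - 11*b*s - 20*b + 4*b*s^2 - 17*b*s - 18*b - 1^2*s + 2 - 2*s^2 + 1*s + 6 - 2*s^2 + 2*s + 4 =12*b^3 + b^2*(26*s + 20) + b*(4*s^2 - 28*s - 44) - 4*s^2 + 2*s + 12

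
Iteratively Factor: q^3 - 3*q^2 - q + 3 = (q - 3)*(q^2 - 1) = (q - 3)*(q - 1)*(q + 1)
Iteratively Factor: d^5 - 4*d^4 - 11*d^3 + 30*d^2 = (d + 3)*(d^4 - 7*d^3 + 10*d^2) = (d - 5)*(d + 3)*(d^3 - 2*d^2) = d*(d - 5)*(d + 3)*(d^2 - 2*d) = d*(d - 5)*(d - 2)*(d + 3)*(d)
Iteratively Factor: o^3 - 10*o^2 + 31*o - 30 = (o - 2)*(o^2 - 8*o + 15) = (o - 5)*(o - 2)*(o - 3)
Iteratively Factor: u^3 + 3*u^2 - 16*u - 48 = (u - 4)*(u^2 + 7*u + 12) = (u - 4)*(u + 4)*(u + 3)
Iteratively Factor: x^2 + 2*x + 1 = (x + 1)*(x + 1)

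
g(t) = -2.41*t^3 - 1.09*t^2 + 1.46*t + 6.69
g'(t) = -7.23*t^2 - 2.18*t + 1.46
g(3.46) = -101.13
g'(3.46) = -92.64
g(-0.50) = 5.99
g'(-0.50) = 0.74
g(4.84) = -285.02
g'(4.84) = -178.46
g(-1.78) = 14.23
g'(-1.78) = -17.57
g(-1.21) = 7.60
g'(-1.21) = -6.49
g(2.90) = -57.02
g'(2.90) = -65.67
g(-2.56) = 36.24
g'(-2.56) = -40.34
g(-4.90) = 256.90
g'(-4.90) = -161.45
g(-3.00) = 57.57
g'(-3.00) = -57.07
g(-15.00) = 7873.29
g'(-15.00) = -1592.59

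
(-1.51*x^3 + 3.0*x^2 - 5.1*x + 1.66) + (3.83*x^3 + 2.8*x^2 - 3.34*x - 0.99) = 2.32*x^3 + 5.8*x^2 - 8.44*x + 0.67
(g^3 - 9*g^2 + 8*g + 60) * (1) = g^3 - 9*g^2 + 8*g + 60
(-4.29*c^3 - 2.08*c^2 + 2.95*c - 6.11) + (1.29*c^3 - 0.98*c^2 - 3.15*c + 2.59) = -3.0*c^3 - 3.06*c^2 - 0.2*c - 3.52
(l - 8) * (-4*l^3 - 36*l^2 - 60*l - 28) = -4*l^4 - 4*l^3 + 228*l^2 + 452*l + 224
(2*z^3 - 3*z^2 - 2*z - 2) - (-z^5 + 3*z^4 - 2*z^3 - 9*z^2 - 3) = z^5 - 3*z^4 + 4*z^3 + 6*z^2 - 2*z + 1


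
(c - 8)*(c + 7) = c^2 - c - 56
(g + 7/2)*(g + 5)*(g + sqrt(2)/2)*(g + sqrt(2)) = g^4 + 3*sqrt(2)*g^3/2 + 17*g^3/2 + 51*sqrt(2)*g^2/4 + 37*g^2/2 + 17*g/2 + 105*sqrt(2)*g/4 + 35/2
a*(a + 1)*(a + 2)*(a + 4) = a^4 + 7*a^3 + 14*a^2 + 8*a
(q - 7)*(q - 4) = q^2 - 11*q + 28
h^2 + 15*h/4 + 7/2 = (h + 7/4)*(h + 2)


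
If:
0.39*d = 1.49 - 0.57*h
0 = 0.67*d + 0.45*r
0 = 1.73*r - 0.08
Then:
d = -0.03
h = 2.64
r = 0.05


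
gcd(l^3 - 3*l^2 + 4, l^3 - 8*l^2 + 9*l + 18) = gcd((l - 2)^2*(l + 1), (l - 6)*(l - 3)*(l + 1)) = l + 1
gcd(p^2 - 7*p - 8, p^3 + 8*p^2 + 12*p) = 1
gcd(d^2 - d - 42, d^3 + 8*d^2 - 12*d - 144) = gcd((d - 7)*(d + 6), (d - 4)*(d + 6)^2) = d + 6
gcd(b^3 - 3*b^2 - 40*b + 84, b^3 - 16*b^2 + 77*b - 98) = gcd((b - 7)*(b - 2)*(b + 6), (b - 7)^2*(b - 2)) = b^2 - 9*b + 14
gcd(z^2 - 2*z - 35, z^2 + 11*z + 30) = z + 5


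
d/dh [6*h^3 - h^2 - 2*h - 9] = 18*h^2 - 2*h - 2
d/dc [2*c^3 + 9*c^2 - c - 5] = 6*c^2 + 18*c - 1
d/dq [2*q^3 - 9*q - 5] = 6*q^2 - 9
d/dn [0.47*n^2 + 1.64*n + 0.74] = 0.94*n + 1.64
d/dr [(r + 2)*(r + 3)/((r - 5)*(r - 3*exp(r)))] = ((r - 5)*(r + 2)*(r + 3)*(3*exp(r) - 1) + (r - 5)*(r - 3*exp(r))*(2*r + 5) - (r + 2)*(r + 3)*(r - 3*exp(r)))/((r - 5)^2*(r - 3*exp(r))^2)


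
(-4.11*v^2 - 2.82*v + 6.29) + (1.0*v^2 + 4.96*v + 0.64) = -3.11*v^2 + 2.14*v + 6.93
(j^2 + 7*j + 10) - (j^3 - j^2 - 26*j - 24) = -j^3 + 2*j^2 + 33*j + 34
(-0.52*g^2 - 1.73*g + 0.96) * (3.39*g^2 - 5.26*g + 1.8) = -1.7628*g^4 - 3.1295*g^3 + 11.4182*g^2 - 8.1636*g + 1.728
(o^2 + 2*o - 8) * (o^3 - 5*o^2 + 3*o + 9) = o^5 - 3*o^4 - 15*o^3 + 55*o^2 - 6*o - 72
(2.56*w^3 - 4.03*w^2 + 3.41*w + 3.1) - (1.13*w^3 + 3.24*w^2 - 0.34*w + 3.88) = 1.43*w^3 - 7.27*w^2 + 3.75*w - 0.78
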